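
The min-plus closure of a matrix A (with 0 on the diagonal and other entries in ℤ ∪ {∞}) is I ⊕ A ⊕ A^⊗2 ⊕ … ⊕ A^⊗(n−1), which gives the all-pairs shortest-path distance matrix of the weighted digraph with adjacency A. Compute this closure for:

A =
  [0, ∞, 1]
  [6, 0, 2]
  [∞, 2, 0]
Closure =
  [0, 3, 1]
  [6, 0, 2]
  [8, 2, 0]

This is the Floyd-Warshall all-pairs shortest-path computation. For each intermediate vertex k = 0, 1, …, 2, update dist[i][j] ← min(dist[i][j], dist[i][k] + dist[k][j]). The final matrix gives, for each (i, j), the minimum total weight of any directed path from i to j (possibly empty when i = j).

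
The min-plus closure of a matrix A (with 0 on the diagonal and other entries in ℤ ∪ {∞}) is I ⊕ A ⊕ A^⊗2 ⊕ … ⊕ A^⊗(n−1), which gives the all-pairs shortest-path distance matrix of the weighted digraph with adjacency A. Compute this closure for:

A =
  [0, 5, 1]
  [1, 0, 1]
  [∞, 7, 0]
Closure =
  [0, 5, 1]
  [1, 0, 1]
  [8, 7, 0]

This is the Floyd-Warshall all-pairs shortest-path computation. For each intermediate vertex k = 0, 1, …, 2, update dist[i][j] ← min(dist[i][j], dist[i][k] + dist[k][j]). The final matrix gives, for each (i, j), the minimum total weight of any directed path from i to j (possibly empty when i = j).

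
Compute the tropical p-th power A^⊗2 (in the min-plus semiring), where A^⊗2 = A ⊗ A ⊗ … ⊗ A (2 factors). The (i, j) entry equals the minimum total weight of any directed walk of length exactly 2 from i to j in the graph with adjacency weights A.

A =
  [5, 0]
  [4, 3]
A^⊗2 =
  [4, 3]
  [7, 4]

Each entry (A^⊗2)_ij equals the minimum over all length-2 walks i = v_0 → v_1 → … → v_2 = j of Σ_t A[v_t][v_{t+1}]. For example, for (i, j) = (0, 1) we minimise over 2 possible intermediate vertex sequences; the minimum is 3, attained along the walk 0 → 1 → 1.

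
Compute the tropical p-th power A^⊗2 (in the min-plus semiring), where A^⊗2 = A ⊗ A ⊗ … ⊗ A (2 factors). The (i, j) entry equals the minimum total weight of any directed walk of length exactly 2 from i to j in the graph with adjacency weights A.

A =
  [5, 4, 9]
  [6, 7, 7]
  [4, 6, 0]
A^⊗2 =
  [10, 9, 9]
  [11, 10, 7]
  [4, 6, 0]

Each entry (A^⊗2)_ij equals the minimum over all length-2 walks i = v_0 → v_1 → … → v_2 = j of Σ_t A[v_t][v_{t+1}]. For example, for (i, j) = (0, 2) we minimise over 3 possible intermediate vertex sequences; the minimum is 9, attained along the walk 0 → 2 → 2.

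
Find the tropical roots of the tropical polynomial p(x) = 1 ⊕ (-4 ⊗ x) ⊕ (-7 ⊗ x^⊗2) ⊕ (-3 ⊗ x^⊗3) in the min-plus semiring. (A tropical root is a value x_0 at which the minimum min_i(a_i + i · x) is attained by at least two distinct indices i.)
Roots: {-4, 3, 5}

Each tropical root is a break point of the lower envelope of the lines y = a_i + i · x (there are 4 lines, with slopes 0, 1, ..., 3). Only the lines that attain the minimum somewhere contribute to roots; other lines are dominated. Here the surviving (envelope) indices are i = 3, i = 2, i = 1, i = 0.
Intersections between consecutive envelope lines give the roots: for adjacent envelope indices i < j the intersection is x = (a_i − a_j) / (j − i). Reading off the sorted break points: {-4, 3, 5}.
Verification: at each break x_0, at least two indices attain the minimum of min_i(a_i + i · x_0).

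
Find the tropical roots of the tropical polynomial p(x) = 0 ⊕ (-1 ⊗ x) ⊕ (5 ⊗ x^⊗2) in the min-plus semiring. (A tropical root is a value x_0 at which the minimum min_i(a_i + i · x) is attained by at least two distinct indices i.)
Roots: {-6, 1}

Each tropical root is a break point of the lower envelope of the lines y = a_i + i · x (there are 3 lines, with slopes 0, 1, ..., 2). Only the lines that attain the minimum somewhere contribute to roots; other lines are dominated. Here the surviving (envelope) indices are i = 2, i = 1, i = 0.
Intersections between consecutive envelope lines give the roots: for adjacent envelope indices i < j the intersection is x = (a_i − a_j) / (j − i). Reading off the sorted break points: {-6, 1}.
Verification: at each break x_0, at least two indices attain the minimum of min_i(a_i + i · x_0).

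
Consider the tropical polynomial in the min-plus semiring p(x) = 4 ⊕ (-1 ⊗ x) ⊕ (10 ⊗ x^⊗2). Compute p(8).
p(8) = 4

A tropical monomial a ⊗ x^⊗i evaluates to a + i · x. Evaluating each term at x = 8:
  Term 0 contributes 4 + 0 · 8 = 4
  Term 1 contributes -1 + 1 · 8 = 7
  Term 2 contributes 10 + 2 · 8 = 26
p(8) = ⊕ of these = min[4, 7, 26] = 4.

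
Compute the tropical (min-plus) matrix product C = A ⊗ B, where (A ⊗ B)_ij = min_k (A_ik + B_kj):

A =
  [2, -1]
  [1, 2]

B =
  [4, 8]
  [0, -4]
A ⊗ B =
  [-1, -5]
  [2, -2]

Apply the min-plus product entry-by-entry:
  C[0][0] = min over k of (A[0][0] + B[0][0] = 2 + 4 = 6, A[0][1] + B[1][0] = -1 + 0 = -1) = -1 (attained at k = 1)
  C[0][1] = min over k of (A[0][0] + B[0][1] = 2 + 8 = 10, A[0][1] + B[1][1] = -1 + -4 = -5) = -5 (attained at k = 1)
  C[1][0] = min over k of (A[1][0] + B[0][0] = 1 + 4 = 5, A[1][1] + B[1][0] = 2 + 0 = 2) = 2 (attained at k = 1)
  C[1][1] = min over k of (A[1][0] + B[0][1] = 1 + 8 = 9, A[1][1] + B[1][1] = 2 + -4 = -2) = -2 (attained at k = 1)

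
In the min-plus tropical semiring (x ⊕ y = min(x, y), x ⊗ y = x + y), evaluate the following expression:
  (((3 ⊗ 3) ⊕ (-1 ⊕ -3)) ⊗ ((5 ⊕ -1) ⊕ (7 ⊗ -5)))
(((3 ⊗ 3) ⊕ (-1 ⊕ -3)) ⊗ ((5 ⊕ -1) ⊕ (7 ⊗ -5))) = -4

Expand innermost to outermost. Recall ⊕ takes the minimum of its arguments and ⊗ takes their sum. Working out the expression (((3 ⊗ 3) ⊕ (-1 ⊕ -3)) ⊗ ((5 ⊕ -1) ⊕ (7 ⊗ -5))) gives -4.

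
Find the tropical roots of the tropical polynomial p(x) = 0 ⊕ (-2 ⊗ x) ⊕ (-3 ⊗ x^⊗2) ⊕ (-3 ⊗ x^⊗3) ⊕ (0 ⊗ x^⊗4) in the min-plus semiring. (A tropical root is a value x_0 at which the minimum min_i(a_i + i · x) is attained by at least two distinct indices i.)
Roots: {-3, 0, 1, 2}

Each tropical root is a break point of the lower envelope of the lines y = a_i + i · x (there are 5 lines, with slopes 0, 1, ..., 4). Only the lines that attain the minimum somewhere contribute to roots; other lines are dominated. Here the surviving (envelope) indices are i = 4, i = 3, i = 2, i = 1, i = 0.
Intersections between consecutive envelope lines give the roots: for adjacent envelope indices i < j the intersection is x = (a_i − a_j) / (j − i). Reading off the sorted break points: {-3, 0, 1, 2}.
Verification: at each break x_0, at least two indices attain the minimum of min_i(a_i + i · x_0).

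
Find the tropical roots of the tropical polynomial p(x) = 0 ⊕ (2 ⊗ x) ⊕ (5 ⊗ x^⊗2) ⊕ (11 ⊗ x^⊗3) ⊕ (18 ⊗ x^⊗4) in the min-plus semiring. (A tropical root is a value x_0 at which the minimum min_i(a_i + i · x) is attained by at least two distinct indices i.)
Roots: {-7, -6, -3, -2}

Each tropical root is a break point of the lower envelope of the lines y = a_i + i · x (there are 5 lines, with slopes 0, 1, ..., 4). Only the lines that attain the minimum somewhere contribute to roots; other lines are dominated. Here the surviving (envelope) indices are i = 4, i = 3, i = 2, i = 1, i = 0.
Intersections between consecutive envelope lines give the roots: for adjacent envelope indices i < j the intersection is x = (a_i − a_j) / (j − i). Reading off the sorted break points: {-7, -6, -3, -2}.
Verification: at each break x_0, at least two indices attain the minimum of min_i(a_i + i · x_0).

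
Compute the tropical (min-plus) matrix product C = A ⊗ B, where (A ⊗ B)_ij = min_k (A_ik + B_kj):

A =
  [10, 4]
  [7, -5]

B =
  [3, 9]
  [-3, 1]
A ⊗ B =
  [1, 5]
  [-8, -4]

Apply the min-plus product entry-by-entry:
  C[0][0] = min over k of (A[0][0] + B[0][0] = 10 + 3 = 13, A[0][1] + B[1][0] = 4 + -3 = 1) = 1 (attained at k = 1)
  C[0][1] = min over k of (A[0][0] + B[0][1] = 10 + 9 = 19, A[0][1] + B[1][1] = 4 + 1 = 5) = 5 (attained at k = 1)
  C[1][0] = min over k of (A[1][0] + B[0][0] = 7 + 3 = 10, A[1][1] + B[1][0] = -5 + -3 = -8) = -8 (attained at k = 1)
  C[1][1] = min over k of (A[1][0] + B[0][1] = 7 + 9 = 16, A[1][1] + B[1][1] = -5 + 1 = -4) = -4 (attained at k = 1)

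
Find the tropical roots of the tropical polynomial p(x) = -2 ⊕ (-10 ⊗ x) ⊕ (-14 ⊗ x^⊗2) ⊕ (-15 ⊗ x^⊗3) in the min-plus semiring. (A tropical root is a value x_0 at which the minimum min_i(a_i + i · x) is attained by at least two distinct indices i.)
Roots: {1, 4, 8}

Each tropical root is a break point of the lower envelope of the lines y = a_i + i · x (there are 4 lines, with slopes 0, 1, ..., 3). Only the lines that attain the minimum somewhere contribute to roots; other lines are dominated. Here the surviving (envelope) indices are i = 3, i = 2, i = 1, i = 0.
Intersections between consecutive envelope lines give the roots: for adjacent envelope indices i < j the intersection is x = (a_i − a_j) / (j − i). Reading off the sorted break points: {1, 4, 8}.
Verification: at each break x_0, at least two indices attain the minimum of min_i(a_i + i · x_0).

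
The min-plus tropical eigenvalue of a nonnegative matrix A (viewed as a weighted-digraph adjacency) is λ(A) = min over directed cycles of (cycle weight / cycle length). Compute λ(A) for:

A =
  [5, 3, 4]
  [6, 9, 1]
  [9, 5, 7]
λ(A) = 3

Enumerate directed cycles and compute their means (weight / length). Sample:
  cycle 0 → 0: weight = 5, length = 1, mean = 5/1 ≈ 5.000
  cycle 1 → 1: weight = 9, length = 1, mean = 9/1 ≈ 9.000
  cycle 2 → 2: weight = 7, length = 1, mean = 7/1 ≈ 7.000
  cycle 0 → 1 → 0: weight = 9, length = 2, mean = 9/2 ≈ 4.500
  cycle 0 → 2 → 0: weight = 13, length = 2, mean = 13/2 ≈ 6.500
  cycle 1 → 0 → 1: weight = 9, length = 2, mean = 9/2 ≈ 4.500
Minimum mean = 3.000, attained e.g. along the cycle 1 → 2 → 1 with weight 6 and length 2. So λ(A) = 6/2 = 3.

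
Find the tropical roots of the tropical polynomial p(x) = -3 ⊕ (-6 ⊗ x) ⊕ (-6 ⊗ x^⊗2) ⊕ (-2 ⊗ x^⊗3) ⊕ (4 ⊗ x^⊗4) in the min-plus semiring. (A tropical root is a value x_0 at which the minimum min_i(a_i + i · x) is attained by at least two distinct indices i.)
Roots: {-6, -4, 0, 3}

Each tropical root is a break point of the lower envelope of the lines y = a_i + i · x (there are 5 lines, with slopes 0, 1, ..., 4). Only the lines that attain the minimum somewhere contribute to roots; other lines are dominated. Here the surviving (envelope) indices are i = 4, i = 3, i = 2, i = 1, i = 0.
Intersections between consecutive envelope lines give the roots: for adjacent envelope indices i < j the intersection is x = (a_i − a_j) / (j − i). Reading off the sorted break points: {-6, -4, 0, 3}.
Verification: at each break x_0, at least two indices attain the minimum of min_i(a_i + i · x_0).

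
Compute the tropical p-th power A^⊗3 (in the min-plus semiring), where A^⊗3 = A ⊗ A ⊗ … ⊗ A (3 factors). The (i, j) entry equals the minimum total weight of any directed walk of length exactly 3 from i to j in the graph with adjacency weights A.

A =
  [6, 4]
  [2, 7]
A^⊗3 =
  [12, 10]
  [8, 12]

Each entry (A^⊗3)_ij equals the minimum over all length-3 walks i = v_0 → v_1 → … → v_3 = j of Σ_t A[v_t][v_{t+1}]. For example, for (i, j) = (0, 1) we minimise over 4 possible intermediate vertex sequences; the minimum is 10, attained along the walk 0 → 1 → 0 → 1.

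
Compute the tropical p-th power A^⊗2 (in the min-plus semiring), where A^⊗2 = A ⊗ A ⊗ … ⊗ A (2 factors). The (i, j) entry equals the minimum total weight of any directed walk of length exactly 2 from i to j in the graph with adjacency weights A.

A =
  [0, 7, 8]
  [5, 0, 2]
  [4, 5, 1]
A^⊗2 =
  [0, 7, 8]
  [5, 0, 2]
  [4, 5, 2]

Each entry (A^⊗2)_ij equals the minimum over all length-2 walks i = v_0 → v_1 → … → v_2 = j of Σ_t A[v_t][v_{t+1}]. For example, for (i, j) = (0, 2) we minimise over 3 possible intermediate vertex sequences; the minimum is 8, attained along the walk 0 → 0 → 2.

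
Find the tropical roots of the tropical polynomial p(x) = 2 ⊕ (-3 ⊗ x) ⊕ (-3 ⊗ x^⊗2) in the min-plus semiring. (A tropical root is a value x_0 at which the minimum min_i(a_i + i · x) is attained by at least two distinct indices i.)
Roots: {0, 5}

Each tropical root is a break point of the lower envelope of the lines y = a_i + i · x (there are 3 lines, with slopes 0, 1, ..., 2). Only the lines that attain the minimum somewhere contribute to roots; other lines are dominated. Here the surviving (envelope) indices are i = 2, i = 1, i = 0.
Intersections between consecutive envelope lines give the roots: for adjacent envelope indices i < j the intersection is x = (a_i − a_j) / (j − i). Reading off the sorted break points: {0, 5}.
Verification: at each break x_0, at least two indices attain the minimum of min_i(a_i + i · x_0).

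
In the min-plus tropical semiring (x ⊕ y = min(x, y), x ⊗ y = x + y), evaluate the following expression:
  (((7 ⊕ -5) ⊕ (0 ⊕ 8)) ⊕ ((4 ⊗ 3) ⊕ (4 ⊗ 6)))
(((7 ⊕ -5) ⊕ (0 ⊕ 8)) ⊕ ((4 ⊗ 3) ⊕ (4 ⊗ 6))) = -5

Expand innermost to outermost. Recall ⊕ takes the minimum of its arguments and ⊗ takes their sum. Working out the expression (((7 ⊕ -5) ⊕ (0 ⊕ 8)) ⊕ ((4 ⊗ 3) ⊕ (4 ⊗ 6))) gives -5.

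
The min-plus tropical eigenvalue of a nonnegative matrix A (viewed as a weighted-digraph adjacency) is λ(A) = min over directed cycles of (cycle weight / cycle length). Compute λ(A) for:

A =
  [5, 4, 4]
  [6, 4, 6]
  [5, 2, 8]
λ(A) = 4

Enumerate directed cycles and compute their means (weight / length). Sample:
  cycle 0 → 0: weight = 5, length = 1, mean = 5/1 ≈ 5.000
  cycle 1 → 1: weight = 4, length = 1, mean = 4/1 ≈ 4.000
  cycle 2 → 2: weight = 8, length = 1, mean = 8/1 ≈ 8.000
  cycle 0 → 1 → 0: weight = 10, length = 2, mean = 10/2 ≈ 5.000
  cycle 0 → 2 → 0: weight = 9, length = 2, mean = 9/2 ≈ 4.500
  cycle 1 → 0 → 1: weight = 10, length = 2, mean = 10/2 ≈ 5.000
Minimum mean = 4.000, attained e.g. along the cycle 1 → 1 with weight 4 and length 1. So λ(A) = 4/1 = 4.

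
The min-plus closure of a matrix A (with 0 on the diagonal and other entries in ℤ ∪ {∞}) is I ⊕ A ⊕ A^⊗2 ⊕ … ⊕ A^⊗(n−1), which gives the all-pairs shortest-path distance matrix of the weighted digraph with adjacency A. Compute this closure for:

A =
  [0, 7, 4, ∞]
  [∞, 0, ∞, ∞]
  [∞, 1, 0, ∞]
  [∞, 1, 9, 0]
Closure =
  [0, 5, 4, ∞]
  [∞, 0, ∞, ∞]
  [∞, 1, 0, ∞]
  [∞, 1, 9, 0]

This is the Floyd-Warshall all-pairs shortest-path computation. For each intermediate vertex k = 0, 1, …, 3, update dist[i][j] ← min(dist[i][j], dist[i][k] + dist[k][j]). The final matrix gives, for each (i, j), the minimum total weight of any directed path from i to j (possibly empty when i = j).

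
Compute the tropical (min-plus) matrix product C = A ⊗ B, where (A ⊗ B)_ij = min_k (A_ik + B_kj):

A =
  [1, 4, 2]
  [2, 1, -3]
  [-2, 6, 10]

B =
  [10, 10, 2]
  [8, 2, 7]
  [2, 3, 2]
A ⊗ B =
  [4, 5, 3]
  [-1, 0, -1]
  [8, 8, 0]

Apply the min-plus product entry-by-entry:
  C[0][0] = min over k of (A[0][0] + B[0][0] = 1 + 10 = 11, A[0][1] + B[1][0] = 4 + 8 = 12, A[0][2] + B[2][0] = 2 + 2 = 4) = 4 (attained at k = 2)
  C[0][1] = min over k of (A[0][0] + B[0][1] = 1 + 10 = 11, A[0][1] + B[1][1] = 4 + 2 = 6, A[0][2] + B[2][1] = 2 + 3 = 5) = 5 (attained at k = 2)
  C[0][2] = min over k of (A[0][0] + B[0][2] = 1 + 2 = 3, A[0][1] + B[1][2] = 4 + 7 = 11, A[0][2] + B[2][2] = 2 + 2 = 4) = 3 (attained at k = 0)
  C[1][0] = min over k of (A[1][0] + B[0][0] = 2 + 10 = 12, A[1][1] + B[1][0] = 1 + 8 = 9, A[1][2] + B[2][0] = -3 + 2 = -1) = -1 (attained at k = 2)
  C[1][1] = min over k of (A[1][0] + B[0][1] = 2 + 10 = 12, A[1][1] + B[1][1] = 1 + 2 = 3, A[1][2] + B[2][1] = -3 + 3 = 0) = 0 (attained at k = 2)
  C[1][2] = min over k of (A[1][0] + B[0][2] = 2 + 2 = 4, A[1][1] + B[1][2] = 1 + 7 = 8, A[1][2] + B[2][2] = -3 + 2 = -1) = -1 (attained at k = 2)
  C[2][0] = min over k of (A[2][0] + B[0][0] = -2 + 10 = 8, A[2][1] + B[1][0] = 6 + 8 = 14, A[2][2] + B[2][0] = 10 + 2 = 12) = 8 (attained at k = 0)
  C[2][1] = min over k of (A[2][0] + B[0][1] = -2 + 10 = 8, A[2][1] + B[1][1] = 6 + 2 = 8, A[2][2] + B[2][1] = 10 + 3 = 13) = 8 (attained at k = 0)
  C[2][2] = min over k of (A[2][0] + B[0][2] = -2 + 2 = 0, A[2][1] + B[1][2] = 6 + 7 = 13, A[2][2] + B[2][2] = 10 + 2 = 12) = 0 (attained at k = 0)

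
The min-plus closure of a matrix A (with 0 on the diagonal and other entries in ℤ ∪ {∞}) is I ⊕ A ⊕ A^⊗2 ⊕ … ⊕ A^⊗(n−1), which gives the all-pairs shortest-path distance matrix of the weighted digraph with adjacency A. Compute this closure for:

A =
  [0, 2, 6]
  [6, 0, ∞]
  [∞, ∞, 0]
Closure =
  [0, 2, 6]
  [6, 0, 12]
  [∞, ∞, 0]

This is the Floyd-Warshall all-pairs shortest-path computation. For each intermediate vertex k = 0, 1, …, 2, update dist[i][j] ← min(dist[i][j], dist[i][k] + dist[k][j]). The final matrix gives, for each (i, j), the minimum total weight of any directed path from i to j (possibly empty when i = j).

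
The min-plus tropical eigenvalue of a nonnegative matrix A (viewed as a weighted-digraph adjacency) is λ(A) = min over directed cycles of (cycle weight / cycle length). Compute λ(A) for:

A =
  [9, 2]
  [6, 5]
λ(A) = 4

Enumerate directed cycles and compute their means (weight / length). Sample:
  cycle 0 → 0: weight = 9, length = 1, mean = 9/1 ≈ 9.000
  cycle 1 → 1: weight = 5, length = 1, mean = 5/1 ≈ 5.000
  cycle 0 → 1 → 0: weight = 8, length = 2, mean = 8/2 ≈ 4.000
  cycle 1 → 0 → 1: weight = 8, length = 2, mean = 8/2 ≈ 4.000
Minimum mean = 4.000, attained e.g. along the cycle 0 → 1 → 0 with weight 8 and length 2. So λ(A) = 8/2 = 4.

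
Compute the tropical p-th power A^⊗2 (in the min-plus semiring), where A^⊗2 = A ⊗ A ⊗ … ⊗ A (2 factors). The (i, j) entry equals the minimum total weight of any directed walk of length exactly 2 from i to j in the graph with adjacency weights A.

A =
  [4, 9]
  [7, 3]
A^⊗2 =
  [8, 12]
  [10, 6]

Each entry (A^⊗2)_ij equals the minimum over all length-2 walks i = v_0 → v_1 → … → v_2 = j of Σ_t A[v_t][v_{t+1}]. For example, for (i, j) = (0, 1) we minimise over 2 possible intermediate vertex sequences; the minimum is 12, attained along the walk 0 → 1 → 1.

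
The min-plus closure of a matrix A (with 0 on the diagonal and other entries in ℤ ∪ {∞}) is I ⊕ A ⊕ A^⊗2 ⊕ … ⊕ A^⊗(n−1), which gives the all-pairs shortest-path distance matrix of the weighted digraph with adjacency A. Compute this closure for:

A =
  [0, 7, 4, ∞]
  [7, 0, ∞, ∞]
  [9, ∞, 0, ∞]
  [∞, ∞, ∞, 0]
Closure =
  [0, 7, 4, ∞]
  [7, 0, 11, ∞]
  [9, 16, 0, ∞]
  [∞, ∞, ∞, 0]

This is the Floyd-Warshall all-pairs shortest-path computation. For each intermediate vertex k = 0, 1, …, 3, update dist[i][j] ← min(dist[i][j], dist[i][k] + dist[k][j]). The final matrix gives, for each (i, j), the minimum total weight of any directed path from i to j (possibly empty when i = j).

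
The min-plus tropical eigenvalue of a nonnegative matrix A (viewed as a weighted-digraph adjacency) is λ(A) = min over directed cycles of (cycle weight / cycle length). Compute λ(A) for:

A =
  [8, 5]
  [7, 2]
λ(A) = 2

Enumerate directed cycles and compute their means (weight / length). Sample:
  cycle 0 → 0: weight = 8, length = 1, mean = 8/1 ≈ 8.000
  cycle 1 → 1: weight = 2, length = 1, mean = 2/1 ≈ 2.000
  cycle 0 → 1 → 0: weight = 12, length = 2, mean = 12/2 ≈ 6.000
  cycle 1 → 0 → 1: weight = 12, length = 2, mean = 12/2 ≈ 6.000
Minimum mean = 2.000, attained e.g. along the cycle 1 → 1 with weight 2 and length 1. So λ(A) = 2/1 = 2.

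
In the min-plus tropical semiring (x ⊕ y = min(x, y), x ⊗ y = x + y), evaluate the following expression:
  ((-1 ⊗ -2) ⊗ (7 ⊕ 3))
((-1 ⊗ -2) ⊗ (7 ⊕ 3)) = 0

Expand innermost to outermost. Recall ⊕ takes the minimum of its arguments and ⊗ takes their sum. Working out the expression ((-1 ⊗ -2) ⊗ (7 ⊕ 3)) gives 0.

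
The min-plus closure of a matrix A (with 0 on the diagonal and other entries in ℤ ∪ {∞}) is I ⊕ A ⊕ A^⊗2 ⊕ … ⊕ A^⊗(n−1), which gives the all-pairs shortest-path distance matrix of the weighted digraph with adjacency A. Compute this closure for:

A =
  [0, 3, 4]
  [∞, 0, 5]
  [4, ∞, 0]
Closure =
  [0, 3, 4]
  [9, 0, 5]
  [4, 7, 0]

This is the Floyd-Warshall all-pairs shortest-path computation. For each intermediate vertex k = 0, 1, …, 2, update dist[i][j] ← min(dist[i][j], dist[i][k] + dist[k][j]). The final matrix gives, for each (i, j), the minimum total weight of any directed path from i to j (possibly empty when i = j).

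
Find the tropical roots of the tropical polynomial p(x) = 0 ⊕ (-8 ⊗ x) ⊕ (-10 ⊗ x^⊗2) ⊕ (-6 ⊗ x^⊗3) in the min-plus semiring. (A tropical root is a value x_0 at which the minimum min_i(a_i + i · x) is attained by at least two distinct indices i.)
Roots: {-4, 2, 8}

Each tropical root is a break point of the lower envelope of the lines y = a_i + i · x (there are 4 lines, with slopes 0, 1, ..., 3). Only the lines that attain the minimum somewhere contribute to roots; other lines are dominated. Here the surviving (envelope) indices are i = 3, i = 2, i = 1, i = 0.
Intersections between consecutive envelope lines give the roots: for adjacent envelope indices i < j the intersection is x = (a_i − a_j) / (j − i). Reading off the sorted break points: {-4, 2, 8}.
Verification: at each break x_0, at least two indices attain the minimum of min_i(a_i + i · x_0).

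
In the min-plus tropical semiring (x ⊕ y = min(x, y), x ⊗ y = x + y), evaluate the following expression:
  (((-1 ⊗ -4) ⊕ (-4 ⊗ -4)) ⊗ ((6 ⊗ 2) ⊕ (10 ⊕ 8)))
(((-1 ⊗ -4) ⊕ (-4 ⊗ -4)) ⊗ ((6 ⊗ 2) ⊕ (10 ⊕ 8))) = 0

Expand innermost to outermost. Recall ⊕ takes the minimum of its arguments and ⊗ takes their sum. Working out the expression (((-1 ⊗ -4) ⊕ (-4 ⊗ -4)) ⊗ ((6 ⊗ 2) ⊕ (10 ⊕ 8))) gives 0.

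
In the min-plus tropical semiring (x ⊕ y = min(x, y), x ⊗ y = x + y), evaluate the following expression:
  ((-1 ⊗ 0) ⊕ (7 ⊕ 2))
((-1 ⊗ 0) ⊕ (7 ⊕ 2)) = -1

Expand innermost to outermost. Recall ⊕ takes the minimum of its arguments and ⊗ takes their sum. Working out the expression ((-1 ⊗ 0) ⊕ (7 ⊕ 2)) gives -1.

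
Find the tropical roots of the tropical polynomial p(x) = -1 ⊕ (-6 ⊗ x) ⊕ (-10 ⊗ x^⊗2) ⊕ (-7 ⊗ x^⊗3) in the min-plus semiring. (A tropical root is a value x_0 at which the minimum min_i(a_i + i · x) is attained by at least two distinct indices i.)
Roots: {-3, 4, 5}

Each tropical root is a break point of the lower envelope of the lines y = a_i + i · x (there are 4 lines, with slopes 0, 1, ..., 3). Only the lines that attain the minimum somewhere contribute to roots; other lines are dominated. Here the surviving (envelope) indices are i = 3, i = 2, i = 1, i = 0.
Intersections between consecutive envelope lines give the roots: for adjacent envelope indices i < j the intersection is x = (a_i − a_j) / (j − i). Reading off the sorted break points: {-3, 4, 5}.
Verification: at each break x_0, at least two indices attain the minimum of min_i(a_i + i · x_0).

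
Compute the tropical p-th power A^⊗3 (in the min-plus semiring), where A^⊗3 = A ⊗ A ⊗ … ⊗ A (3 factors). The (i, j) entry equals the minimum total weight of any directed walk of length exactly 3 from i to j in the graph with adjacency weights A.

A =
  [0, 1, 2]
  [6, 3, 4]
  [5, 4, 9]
A^⊗3 =
  [0, 1, 2]
  [6, 7, 8]
  [5, 6, 7]

Each entry (A^⊗3)_ij equals the minimum over all length-3 walks i = v_0 → v_1 → … → v_3 = j of Σ_t A[v_t][v_{t+1}]. For example, for (i, j) = (0, 2) we minimise over 9 possible intermediate vertex sequences; the minimum is 2, attained along the walk 0 → 0 → 0 → 2.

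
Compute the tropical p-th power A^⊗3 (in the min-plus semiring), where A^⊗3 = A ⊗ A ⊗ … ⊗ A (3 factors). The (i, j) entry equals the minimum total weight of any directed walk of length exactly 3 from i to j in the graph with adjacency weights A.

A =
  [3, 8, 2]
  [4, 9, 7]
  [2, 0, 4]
A^⊗3 =
  [6, 5, 6]
  [8, 6, 9]
  [6, 4, 6]

Each entry (A^⊗3)_ij equals the minimum over all length-3 walks i = v_0 → v_1 → … → v_3 = j of Σ_t A[v_t][v_{t+1}]. For example, for (i, j) = (0, 2) we minimise over 9 possible intermediate vertex sequences; the minimum is 6, attained along the walk 0 → 2 → 0 → 2.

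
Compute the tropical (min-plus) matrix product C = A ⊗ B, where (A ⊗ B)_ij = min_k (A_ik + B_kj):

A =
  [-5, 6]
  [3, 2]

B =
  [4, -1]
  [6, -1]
A ⊗ B =
  [-1, -6]
  [7, 1]

Apply the min-plus product entry-by-entry:
  C[0][0] = min over k of (A[0][0] + B[0][0] = -5 + 4 = -1, A[0][1] + B[1][0] = 6 + 6 = 12) = -1 (attained at k = 0)
  C[0][1] = min over k of (A[0][0] + B[0][1] = -5 + -1 = -6, A[0][1] + B[1][1] = 6 + -1 = 5) = -6 (attained at k = 0)
  C[1][0] = min over k of (A[1][0] + B[0][0] = 3 + 4 = 7, A[1][1] + B[1][0] = 2 + 6 = 8) = 7 (attained at k = 0)
  C[1][1] = min over k of (A[1][0] + B[0][1] = 3 + -1 = 2, A[1][1] + B[1][1] = 2 + -1 = 1) = 1 (attained at k = 1)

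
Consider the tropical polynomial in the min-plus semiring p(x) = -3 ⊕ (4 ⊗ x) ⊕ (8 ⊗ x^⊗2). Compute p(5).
p(5) = -3

A tropical monomial a ⊗ x^⊗i evaluates to a + i · x. Evaluating each term at x = 5:
  Term 0 contributes -3 + 0 · 5 = -3
  Term 1 contributes 4 + 1 · 5 = 9
  Term 2 contributes 8 + 2 · 5 = 18
p(5) = ⊕ of these = min[-3, 9, 18] = -3.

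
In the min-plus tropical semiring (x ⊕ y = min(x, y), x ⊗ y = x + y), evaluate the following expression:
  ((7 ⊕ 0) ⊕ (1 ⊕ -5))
((7 ⊕ 0) ⊕ (1 ⊕ -5)) = -5

Expand innermost to outermost. Recall ⊕ takes the minimum of its arguments and ⊗ takes their sum. Working out the expression ((7 ⊕ 0) ⊕ (1 ⊕ -5)) gives -5.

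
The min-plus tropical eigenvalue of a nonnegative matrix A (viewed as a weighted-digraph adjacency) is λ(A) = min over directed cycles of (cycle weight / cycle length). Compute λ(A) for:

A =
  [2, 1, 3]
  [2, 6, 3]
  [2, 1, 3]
λ(A) = 3/2

Enumerate directed cycles and compute their means (weight / length). Sample:
  cycle 0 → 0: weight = 2, length = 1, mean = 2/1 ≈ 2.000
  cycle 1 → 1: weight = 6, length = 1, mean = 6/1 ≈ 6.000
  cycle 2 → 2: weight = 3, length = 1, mean = 3/1 ≈ 3.000
  cycle 0 → 1 → 0: weight = 3, length = 2, mean = 3/2 ≈ 1.500
  cycle 0 → 2 → 0: weight = 5, length = 2, mean = 5/2 ≈ 2.500
  cycle 1 → 0 → 1: weight = 3, length = 2, mean = 3/2 ≈ 1.500
Minimum mean = 1.500, attained e.g. along the cycle 0 → 1 → 0 with weight 3 and length 2. So λ(A) = 3/2 = 3/2.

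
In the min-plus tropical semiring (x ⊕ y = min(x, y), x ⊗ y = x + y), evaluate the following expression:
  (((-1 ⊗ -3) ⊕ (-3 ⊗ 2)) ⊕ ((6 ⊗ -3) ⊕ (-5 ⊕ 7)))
(((-1 ⊗ -3) ⊕ (-3 ⊗ 2)) ⊕ ((6 ⊗ -3) ⊕ (-5 ⊕ 7))) = -5

Expand innermost to outermost. Recall ⊕ takes the minimum of its arguments and ⊗ takes their sum. Working out the expression (((-1 ⊗ -3) ⊕ (-3 ⊗ 2)) ⊕ ((6 ⊗ -3) ⊕ (-5 ⊕ 7))) gives -5.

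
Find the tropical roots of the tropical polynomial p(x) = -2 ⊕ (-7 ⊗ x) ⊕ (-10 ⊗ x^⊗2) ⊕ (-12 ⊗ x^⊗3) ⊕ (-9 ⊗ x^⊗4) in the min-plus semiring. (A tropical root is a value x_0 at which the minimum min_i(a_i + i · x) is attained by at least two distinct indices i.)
Roots: {-3, 2, 3, 5}

Each tropical root is a break point of the lower envelope of the lines y = a_i + i · x (there are 5 lines, with slopes 0, 1, ..., 4). Only the lines that attain the minimum somewhere contribute to roots; other lines are dominated. Here the surviving (envelope) indices are i = 4, i = 3, i = 2, i = 1, i = 0.
Intersections between consecutive envelope lines give the roots: for adjacent envelope indices i < j the intersection is x = (a_i − a_j) / (j − i). Reading off the sorted break points: {-3, 2, 3, 5}.
Verification: at each break x_0, at least two indices attain the minimum of min_i(a_i + i · x_0).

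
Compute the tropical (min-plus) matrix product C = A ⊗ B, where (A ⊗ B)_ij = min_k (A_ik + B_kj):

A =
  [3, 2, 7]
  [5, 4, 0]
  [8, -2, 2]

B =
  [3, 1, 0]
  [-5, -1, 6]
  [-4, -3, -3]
A ⊗ B =
  [-3, 1, 3]
  [-4, -3, -3]
  [-7, -3, -1]

Apply the min-plus product entry-by-entry:
  C[0][0] = min over k of (A[0][0] + B[0][0] = 3 + 3 = 6, A[0][1] + B[1][0] = 2 + -5 = -3, A[0][2] + B[2][0] = 7 + -4 = 3) = -3 (attained at k = 1)
  C[0][1] = min over k of (A[0][0] + B[0][1] = 3 + 1 = 4, A[0][1] + B[1][1] = 2 + -1 = 1, A[0][2] + B[2][1] = 7 + -3 = 4) = 1 (attained at k = 1)
  C[0][2] = min over k of (A[0][0] + B[0][2] = 3 + 0 = 3, A[0][1] + B[1][2] = 2 + 6 = 8, A[0][2] + B[2][2] = 7 + -3 = 4) = 3 (attained at k = 0)
  C[1][0] = min over k of (A[1][0] + B[0][0] = 5 + 3 = 8, A[1][1] + B[1][0] = 4 + -5 = -1, A[1][2] + B[2][0] = 0 + -4 = -4) = -4 (attained at k = 2)
  C[1][1] = min over k of (A[1][0] + B[0][1] = 5 + 1 = 6, A[1][1] + B[1][1] = 4 + -1 = 3, A[1][2] + B[2][1] = 0 + -3 = -3) = -3 (attained at k = 2)
  C[1][2] = min over k of (A[1][0] + B[0][2] = 5 + 0 = 5, A[1][1] + B[1][2] = 4 + 6 = 10, A[1][2] + B[2][2] = 0 + -3 = -3) = -3 (attained at k = 2)
  C[2][0] = min over k of (A[2][0] + B[0][0] = 8 + 3 = 11, A[2][1] + B[1][0] = -2 + -5 = -7, A[2][2] + B[2][0] = 2 + -4 = -2) = -7 (attained at k = 1)
  C[2][1] = min over k of (A[2][0] + B[0][1] = 8 + 1 = 9, A[2][1] + B[1][1] = -2 + -1 = -3, A[2][2] + B[2][1] = 2 + -3 = -1) = -3 (attained at k = 1)
  C[2][2] = min over k of (A[2][0] + B[0][2] = 8 + 0 = 8, A[2][1] + B[1][2] = -2 + 6 = 4, A[2][2] + B[2][2] = 2 + -3 = -1) = -1 (attained at k = 2)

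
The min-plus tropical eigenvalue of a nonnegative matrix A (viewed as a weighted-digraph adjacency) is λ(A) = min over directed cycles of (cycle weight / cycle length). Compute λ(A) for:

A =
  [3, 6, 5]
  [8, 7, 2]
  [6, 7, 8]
λ(A) = 3

Enumerate directed cycles and compute their means (weight / length). Sample:
  cycle 0 → 0: weight = 3, length = 1, mean = 3/1 ≈ 3.000
  cycle 1 → 1: weight = 7, length = 1, mean = 7/1 ≈ 7.000
  cycle 2 → 2: weight = 8, length = 1, mean = 8/1 ≈ 8.000
  cycle 0 → 1 → 0: weight = 14, length = 2, mean = 14/2 ≈ 7.000
  cycle 0 → 2 → 0: weight = 11, length = 2, mean = 11/2 ≈ 5.500
  cycle 1 → 0 → 1: weight = 14, length = 2, mean = 14/2 ≈ 7.000
Minimum mean = 3.000, attained e.g. along the cycle 0 → 0 with weight 3 and length 1. So λ(A) = 3/1 = 3.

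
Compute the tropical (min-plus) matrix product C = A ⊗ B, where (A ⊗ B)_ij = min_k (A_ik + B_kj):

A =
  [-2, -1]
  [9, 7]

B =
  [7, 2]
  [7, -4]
A ⊗ B =
  [5, -5]
  [14, 3]

Apply the min-plus product entry-by-entry:
  C[0][0] = min over k of (A[0][0] + B[0][0] = -2 + 7 = 5, A[0][1] + B[1][0] = -1 + 7 = 6) = 5 (attained at k = 0)
  C[0][1] = min over k of (A[0][0] + B[0][1] = -2 + 2 = 0, A[0][1] + B[1][1] = -1 + -4 = -5) = -5 (attained at k = 1)
  C[1][0] = min over k of (A[1][0] + B[0][0] = 9 + 7 = 16, A[1][1] + B[1][0] = 7 + 7 = 14) = 14 (attained at k = 1)
  C[1][1] = min over k of (A[1][0] + B[0][1] = 9 + 2 = 11, A[1][1] + B[1][1] = 7 + -4 = 3) = 3 (attained at k = 1)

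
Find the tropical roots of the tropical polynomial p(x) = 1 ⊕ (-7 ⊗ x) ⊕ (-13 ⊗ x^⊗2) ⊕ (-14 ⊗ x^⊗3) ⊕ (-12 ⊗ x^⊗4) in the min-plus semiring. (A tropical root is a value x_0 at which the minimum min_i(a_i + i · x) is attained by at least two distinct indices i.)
Roots: {-2, 1, 6, 8}

Each tropical root is a break point of the lower envelope of the lines y = a_i + i · x (there are 5 lines, with slopes 0, 1, ..., 4). Only the lines that attain the minimum somewhere contribute to roots; other lines are dominated. Here the surviving (envelope) indices are i = 4, i = 3, i = 2, i = 1, i = 0.
Intersections between consecutive envelope lines give the roots: for adjacent envelope indices i < j the intersection is x = (a_i − a_j) / (j − i). Reading off the sorted break points: {-2, 1, 6, 8}.
Verification: at each break x_0, at least two indices attain the minimum of min_i(a_i + i · x_0).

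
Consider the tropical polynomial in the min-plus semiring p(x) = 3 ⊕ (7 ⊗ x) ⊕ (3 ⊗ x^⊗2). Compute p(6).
p(6) = 3

A tropical monomial a ⊗ x^⊗i evaluates to a + i · x. Evaluating each term at x = 6:
  Term 0 contributes 3 + 0 · 6 = 3
  Term 1 contributes 7 + 1 · 6 = 13
  Term 2 contributes 3 + 2 · 6 = 15
p(6) = ⊕ of these = min[3, 13, 15] = 3.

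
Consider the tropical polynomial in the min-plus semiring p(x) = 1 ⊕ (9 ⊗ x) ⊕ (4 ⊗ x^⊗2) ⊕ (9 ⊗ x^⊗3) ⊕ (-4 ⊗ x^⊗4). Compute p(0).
p(0) = -4

A tropical monomial a ⊗ x^⊗i evaluates to a + i · x. Evaluating each term at x = 0:
  Term 0 contributes 1 + 0 · 0 = 1
  Term 1 contributes 9 + 1 · 0 = 9
  Term 2 contributes 4 + 2 · 0 = 4
  Term 3 contributes 9 + 3 · 0 = 9
  Term 4 contributes -4 + 4 · 0 = -4
p(0) = ⊕ of these = min[1, 9, 4, 9, -4] = -4.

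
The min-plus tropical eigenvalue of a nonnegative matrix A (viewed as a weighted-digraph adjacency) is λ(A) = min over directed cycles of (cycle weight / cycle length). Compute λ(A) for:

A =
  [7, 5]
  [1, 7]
λ(A) = 3

Enumerate directed cycles and compute their means (weight / length). Sample:
  cycle 0 → 0: weight = 7, length = 1, mean = 7/1 ≈ 7.000
  cycle 1 → 1: weight = 7, length = 1, mean = 7/1 ≈ 7.000
  cycle 0 → 1 → 0: weight = 6, length = 2, mean = 6/2 ≈ 3.000
  cycle 1 → 0 → 1: weight = 6, length = 2, mean = 6/2 ≈ 3.000
Minimum mean = 3.000, attained e.g. along the cycle 0 → 1 → 0 with weight 6 and length 2. So λ(A) = 6/2 = 3.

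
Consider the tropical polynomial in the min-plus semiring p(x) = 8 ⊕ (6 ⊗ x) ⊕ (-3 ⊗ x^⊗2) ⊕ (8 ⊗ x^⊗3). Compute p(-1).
p(-1) = -5

A tropical monomial a ⊗ x^⊗i evaluates to a + i · x. Evaluating each term at x = -1:
  Term 0 contributes 8 + 0 · -1 = 8
  Term 1 contributes 6 + 1 · -1 = 5
  Term 2 contributes -3 + 2 · -1 = -5
  Term 3 contributes 8 + 3 · -1 = 5
p(-1) = ⊕ of these = min[8, 5, -5, 5] = -5.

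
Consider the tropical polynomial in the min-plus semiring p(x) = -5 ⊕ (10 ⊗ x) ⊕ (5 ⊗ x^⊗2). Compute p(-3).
p(-3) = -5

A tropical monomial a ⊗ x^⊗i evaluates to a + i · x. Evaluating each term at x = -3:
  Term 0 contributes -5 + 0 · -3 = -5
  Term 1 contributes 10 + 1 · -3 = 7
  Term 2 contributes 5 + 2 · -3 = -1
p(-3) = ⊕ of these = min[-5, 7, -1] = -5.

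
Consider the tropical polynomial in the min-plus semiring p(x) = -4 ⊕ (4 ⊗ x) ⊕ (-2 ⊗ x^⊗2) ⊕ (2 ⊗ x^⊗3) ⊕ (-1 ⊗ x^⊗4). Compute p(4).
p(4) = -4

A tropical monomial a ⊗ x^⊗i evaluates to a + i · x. Evaluating each term at x = 4:
  Term 0 contributes -4 + 0 · 4 = -4
  Term 1 contributes 4 + 1 · 4 = 8
  Term 2 contributes -2 + 2 · 4 = 6
  Term 3 contributes 2 + 3 · 4 = 14
  Term 4 contributes -1 + 4 · 4 = 15
p(4) = ⊕ of these = min[-4, 8, 6, 14, 15] = -4.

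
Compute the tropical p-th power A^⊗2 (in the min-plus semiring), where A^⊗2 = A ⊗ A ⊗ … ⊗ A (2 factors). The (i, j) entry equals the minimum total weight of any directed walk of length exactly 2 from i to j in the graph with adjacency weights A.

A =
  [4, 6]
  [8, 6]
A^⊗2 =
  [8, 10]
  [12, 12]

Each entry (A^⊗2)_ij equals the minimum over all length-2 walks i = v_0 → v_1 → … → v_2 = j of Σ_t A[v_t][v_{t+1}]. For example, for (i, j) = (0, 1) we minimise over 2 possible intermediate vertex sequences; the minimum is 10, attained along the walk 0 → 0 → 1.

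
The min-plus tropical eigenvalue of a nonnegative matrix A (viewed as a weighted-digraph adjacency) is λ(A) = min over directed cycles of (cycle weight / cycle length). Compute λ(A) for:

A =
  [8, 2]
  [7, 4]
λ(A) = 4

Enumerate directed cycles and compute their means (weight / length). Sample:
  cycle 0 → 0: weight = 8, length = 1, mean = 8/1 ≈ 8.000
  cycle 1 → 1: weight = 4, length = 1, mean = 4/1 ≈ 4.000
  cycle 0 → 1 → 0: weight = 9, length = 2, mean = 9/2 ≈ 4.500
  cycle 1 → 0 → 1: weight = 9, length = 2, mean = 9/2 ≈ 4.500
Minimum mean = 4.000, attained e.g. along the cycle 1 → 1 with weight 4 and length 1. So λ(A) = 4/1 = 4.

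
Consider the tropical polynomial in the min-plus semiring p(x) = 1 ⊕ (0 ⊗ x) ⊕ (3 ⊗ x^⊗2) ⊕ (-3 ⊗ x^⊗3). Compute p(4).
p(4) = 1

A tropical monomial a ⊗ x^⊗i evaluates to a + i · x. Evaluating each term at x = 4:
  Term 0 contributes 1 + 0 · 4 = 1
  Term 1 contributes 0 + 1 · 4 = 4
  Term 2 contributes 3 + 2 · 4 = 11
  Term 3 contributes -3 + 3 · 4 = 9
p(4) = ⊕ of these = min[1, 4, 11, 9] = 1.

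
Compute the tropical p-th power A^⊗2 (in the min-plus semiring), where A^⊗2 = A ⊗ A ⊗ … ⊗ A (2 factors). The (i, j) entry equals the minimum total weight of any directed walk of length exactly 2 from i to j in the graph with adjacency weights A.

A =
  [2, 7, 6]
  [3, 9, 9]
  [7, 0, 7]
A^⊗2 =
  [4, 6, 8]
  [5, 9, 9]
  [3, 7, 9]

Each entry (A^⊗2)_ij equals the minimum over all length-2 walks i = v_0 → v_1 → … → v_2 = j of Σ_t A[v_t][v_{t+1}]. For example, for (i, j) = (0, 2) we minimise over 3 possible intermediate vertex sequences; the minimum is 8, attained along the walk 0 → 0 → 2.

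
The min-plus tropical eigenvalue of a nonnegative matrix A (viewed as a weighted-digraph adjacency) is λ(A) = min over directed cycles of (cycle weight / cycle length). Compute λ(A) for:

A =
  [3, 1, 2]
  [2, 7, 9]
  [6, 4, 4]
λ(A) = 3/2

Enumerate directed cycles and compute their means (weight / length). Sample:
  cycle 0 → 0: weight = 3, length = 1, mean = 3/1 ≈ 3.000
  cycle 1 → 1: weight = 7, length = 1, mean = 7/1 ≈ 7.000
  cycle 2 → 2: weight = 4, length = 1, mean = 4/1 ≈ 4.000
  cycle 0 → 1 → 0: weight = 3, length = 2, mean = 3/2 ≈ 1.500
  cycle 0 → 2 → 0: weight = 8, length = 2, mean = 8/2 ≈ 4.000
  cycle 1 → 0 → 1: weight = 3, length = 2, mean = 3/2 ≈ 1.500
Minimum mean = 1.500, attained e.g. along the cycle 0 → 1 → 0 with weight 3 and length 2. So λ(A) = 3/2 = 3/2.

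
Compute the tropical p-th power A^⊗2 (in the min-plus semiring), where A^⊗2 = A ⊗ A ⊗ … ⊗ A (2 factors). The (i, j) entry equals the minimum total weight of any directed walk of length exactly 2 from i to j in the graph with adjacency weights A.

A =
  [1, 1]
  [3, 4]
A^⊗2 =
  [2, 2]
  [4, 4]

Each entry (A^⊗2)_ij equals the minimum over all length-2 walks i = v_0 → v_1 → … → v_2 = j of Σ_t A[v_t][v_{t+1}]. For example, for (i, j) = (0, 1) we minimise over 2 possible intermediate vertex sequences; the minimum is 2, attained along the walk 0 → 0 → 1.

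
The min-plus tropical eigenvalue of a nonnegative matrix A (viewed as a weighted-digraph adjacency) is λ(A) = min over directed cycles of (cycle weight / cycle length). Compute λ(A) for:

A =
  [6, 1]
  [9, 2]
λ(A) = 2

Enumerate directed cycles and compute their means (weight / length). Sample:
  cycle 0 → 0: weight = 6, length = 1, mean = 6/1 ≈ 6.000
  cycle 1 → 1: weight = 2, length = 1, mean = 2/1 ≈ 2.000
  cycle 0 → 1 → 0: weight = 10, length = 2, mean = 10/2 ≈ 5.000
  cycle 1 → 0 → 1: weight = 10, length = 2, mean = 10/2 ≈ 5.000
Minimum mean = 2.000, attained e.g. along the cycle 1 → 1 with weight 2 and length 1. So λ(A) = 2/1 = 2.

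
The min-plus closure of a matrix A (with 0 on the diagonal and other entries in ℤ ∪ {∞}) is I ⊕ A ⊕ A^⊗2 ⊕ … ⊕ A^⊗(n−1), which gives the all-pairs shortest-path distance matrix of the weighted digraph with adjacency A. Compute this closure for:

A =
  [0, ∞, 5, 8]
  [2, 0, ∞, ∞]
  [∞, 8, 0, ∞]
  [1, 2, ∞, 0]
Closure =
  [0, 10, 5, 8]
  [2, 0, 7, 10]
  [10, 8, 0, 18]
  [1, 2, 6, 0]

This is the Floyd-Warshall all-pairs shortest-path computation. For each intermediate vertex k = 0, 1, …, 3, update dist[i][j] ← min(dist[i][j], dist[i][k] + dist[k][j]). The final matrix gives, for each (i, j), the minimum total weight of any directed path from i to j (possibly empty when i = j).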